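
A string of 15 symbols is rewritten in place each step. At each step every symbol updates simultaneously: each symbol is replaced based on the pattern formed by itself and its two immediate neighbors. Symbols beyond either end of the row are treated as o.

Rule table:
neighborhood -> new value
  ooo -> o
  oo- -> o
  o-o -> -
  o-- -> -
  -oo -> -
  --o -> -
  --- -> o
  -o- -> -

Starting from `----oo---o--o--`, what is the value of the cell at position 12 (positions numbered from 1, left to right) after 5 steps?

step 1: -oo--o-o-------
step 2: --o------ooooo-
step 3: ----oooo--oooo-
step 4: -oo--ooo---ooo-
step 5: --o---oo-o--oo-
position 12 holds -

-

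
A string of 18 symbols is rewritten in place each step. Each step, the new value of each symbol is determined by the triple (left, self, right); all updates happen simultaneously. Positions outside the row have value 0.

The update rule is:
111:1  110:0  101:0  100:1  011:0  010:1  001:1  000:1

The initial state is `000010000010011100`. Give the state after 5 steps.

111011111011101101

111111111111101011
011111111111001000
101111111110111111
100111111100011110
111011111011101101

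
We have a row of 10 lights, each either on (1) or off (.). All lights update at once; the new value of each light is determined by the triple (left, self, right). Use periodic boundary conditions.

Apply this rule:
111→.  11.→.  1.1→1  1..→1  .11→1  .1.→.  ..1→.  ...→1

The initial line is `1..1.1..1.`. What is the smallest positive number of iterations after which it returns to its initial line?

5

.1..1.1..1
1.1..1.1..
.1.1..1.1.
..1.1..1.1
1..1.1..1.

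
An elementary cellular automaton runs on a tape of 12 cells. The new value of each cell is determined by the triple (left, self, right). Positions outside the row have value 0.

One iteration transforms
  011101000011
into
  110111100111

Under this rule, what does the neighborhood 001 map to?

At position 0 the neighborhood is 001; the next row has 1 there.

1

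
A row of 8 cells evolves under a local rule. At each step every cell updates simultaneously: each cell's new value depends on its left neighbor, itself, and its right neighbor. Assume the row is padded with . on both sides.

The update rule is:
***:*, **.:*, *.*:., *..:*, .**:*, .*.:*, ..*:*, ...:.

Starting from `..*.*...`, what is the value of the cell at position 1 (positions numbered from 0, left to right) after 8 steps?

*

.**.**..
***.***.
***.****
***.****  (fixed point — unchanged through step 8)
position 1 holds *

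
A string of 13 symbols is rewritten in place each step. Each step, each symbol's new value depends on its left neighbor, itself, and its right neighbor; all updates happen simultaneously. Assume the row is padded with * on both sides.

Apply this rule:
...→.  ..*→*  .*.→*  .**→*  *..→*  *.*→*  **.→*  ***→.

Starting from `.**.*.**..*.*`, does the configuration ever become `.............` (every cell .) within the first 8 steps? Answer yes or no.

yes

*************
.............
all cells are . at step 2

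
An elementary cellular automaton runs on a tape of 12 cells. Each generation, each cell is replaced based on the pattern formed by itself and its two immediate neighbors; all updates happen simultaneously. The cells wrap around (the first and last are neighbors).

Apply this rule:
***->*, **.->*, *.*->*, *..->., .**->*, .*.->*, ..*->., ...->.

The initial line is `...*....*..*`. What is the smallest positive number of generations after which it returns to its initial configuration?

1

...*....*..*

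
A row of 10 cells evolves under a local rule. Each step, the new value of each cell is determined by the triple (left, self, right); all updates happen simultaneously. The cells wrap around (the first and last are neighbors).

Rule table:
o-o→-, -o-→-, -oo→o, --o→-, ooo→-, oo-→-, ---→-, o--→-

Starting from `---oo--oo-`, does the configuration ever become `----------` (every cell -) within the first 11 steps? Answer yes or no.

step 1: ---o---o--
step 2: ----------
all cells are - at step 2

yes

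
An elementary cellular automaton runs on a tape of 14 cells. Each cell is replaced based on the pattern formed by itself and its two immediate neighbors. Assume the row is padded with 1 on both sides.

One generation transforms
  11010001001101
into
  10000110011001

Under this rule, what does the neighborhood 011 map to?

1

At position 10 the neighborhood is 011; the next row has 1 there.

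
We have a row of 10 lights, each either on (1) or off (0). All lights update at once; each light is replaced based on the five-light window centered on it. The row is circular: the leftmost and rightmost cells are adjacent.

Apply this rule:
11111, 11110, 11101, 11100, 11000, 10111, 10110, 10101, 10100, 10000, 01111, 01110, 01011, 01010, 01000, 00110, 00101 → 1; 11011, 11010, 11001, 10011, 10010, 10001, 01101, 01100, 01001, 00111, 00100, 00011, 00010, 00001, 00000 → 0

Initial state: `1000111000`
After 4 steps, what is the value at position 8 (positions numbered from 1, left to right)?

0

step 1: 0100011100
step 2: 0010001110
step 3: 0001000111
step 4: 1000100011
position 8 holds 0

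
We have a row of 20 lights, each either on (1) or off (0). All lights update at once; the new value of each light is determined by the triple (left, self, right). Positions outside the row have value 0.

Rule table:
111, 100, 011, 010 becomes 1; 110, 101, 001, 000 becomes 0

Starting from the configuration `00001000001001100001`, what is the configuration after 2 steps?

00001100001101010001
00001010001001011001

00001010001001011001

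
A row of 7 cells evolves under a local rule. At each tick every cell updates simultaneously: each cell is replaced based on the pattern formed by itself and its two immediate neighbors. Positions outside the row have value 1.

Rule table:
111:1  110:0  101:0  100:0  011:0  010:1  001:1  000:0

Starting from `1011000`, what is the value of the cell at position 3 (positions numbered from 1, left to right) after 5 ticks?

tick 1: 0000001
tick 2: 0000010
tick 3: 0000110
tick 4: 0001000
tick 5: 0011001
position 3 holds 1

1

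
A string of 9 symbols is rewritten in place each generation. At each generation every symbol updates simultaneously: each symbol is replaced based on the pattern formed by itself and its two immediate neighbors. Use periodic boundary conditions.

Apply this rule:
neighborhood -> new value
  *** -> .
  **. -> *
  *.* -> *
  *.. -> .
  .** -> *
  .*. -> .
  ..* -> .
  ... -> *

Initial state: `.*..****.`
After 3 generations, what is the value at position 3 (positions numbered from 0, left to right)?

.

....*..*.
***......
*.*.****.
position 3 holds .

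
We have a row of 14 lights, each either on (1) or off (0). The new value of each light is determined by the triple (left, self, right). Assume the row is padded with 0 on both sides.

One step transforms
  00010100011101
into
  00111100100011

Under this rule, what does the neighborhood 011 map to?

0

At position 9 the neighborhood is 011; the next row has 0 there.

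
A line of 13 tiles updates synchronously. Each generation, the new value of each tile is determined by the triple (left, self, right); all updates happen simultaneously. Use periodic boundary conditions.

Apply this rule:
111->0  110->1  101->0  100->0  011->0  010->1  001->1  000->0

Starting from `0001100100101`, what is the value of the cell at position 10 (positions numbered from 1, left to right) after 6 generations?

0010101101101
0110100100101
0010101101101  (repeats generation 1; period 2)
generation 6: 0110100100101
position 10 holds 0

0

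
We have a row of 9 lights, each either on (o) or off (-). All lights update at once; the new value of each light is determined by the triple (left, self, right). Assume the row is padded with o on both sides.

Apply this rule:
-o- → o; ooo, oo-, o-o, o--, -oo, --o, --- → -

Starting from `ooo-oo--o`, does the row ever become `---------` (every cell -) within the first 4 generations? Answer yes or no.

---------
all cells are - at generation 1

yes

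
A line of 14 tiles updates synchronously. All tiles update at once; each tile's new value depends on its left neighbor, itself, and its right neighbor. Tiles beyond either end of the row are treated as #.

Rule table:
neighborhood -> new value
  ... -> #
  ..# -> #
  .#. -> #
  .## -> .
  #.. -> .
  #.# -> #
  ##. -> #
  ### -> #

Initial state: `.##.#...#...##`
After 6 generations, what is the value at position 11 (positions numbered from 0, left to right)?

#

#.###.###.##.#
##.###.###.##.
###.###.###.##
####.###.###.#
#####.###.###.
######.###.###
position 11 holds #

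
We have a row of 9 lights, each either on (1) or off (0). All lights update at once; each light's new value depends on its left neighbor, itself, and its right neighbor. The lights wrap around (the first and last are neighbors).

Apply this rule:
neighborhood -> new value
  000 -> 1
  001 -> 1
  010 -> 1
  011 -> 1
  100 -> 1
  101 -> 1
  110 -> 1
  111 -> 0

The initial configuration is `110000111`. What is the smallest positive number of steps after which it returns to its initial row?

2

step 1: 011111100
step 2: 110000111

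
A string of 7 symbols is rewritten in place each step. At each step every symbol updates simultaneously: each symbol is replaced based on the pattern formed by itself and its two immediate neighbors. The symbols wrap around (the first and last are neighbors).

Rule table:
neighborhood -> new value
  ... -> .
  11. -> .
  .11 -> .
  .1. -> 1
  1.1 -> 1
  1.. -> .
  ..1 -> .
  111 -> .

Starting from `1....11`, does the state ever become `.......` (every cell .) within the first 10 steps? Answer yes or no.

.......
all cells are . at step 1

yes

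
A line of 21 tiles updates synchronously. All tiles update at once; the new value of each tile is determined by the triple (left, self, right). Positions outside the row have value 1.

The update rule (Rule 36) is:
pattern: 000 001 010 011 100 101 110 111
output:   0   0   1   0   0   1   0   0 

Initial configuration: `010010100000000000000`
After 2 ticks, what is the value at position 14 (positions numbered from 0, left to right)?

0

110011100000000000000
000000000000000000000
position 14 holds 0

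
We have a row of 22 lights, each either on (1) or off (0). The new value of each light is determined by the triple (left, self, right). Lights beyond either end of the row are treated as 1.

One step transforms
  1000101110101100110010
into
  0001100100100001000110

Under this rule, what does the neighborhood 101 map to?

At position 5 the neighborhood is 101; the next row has 0 there.

0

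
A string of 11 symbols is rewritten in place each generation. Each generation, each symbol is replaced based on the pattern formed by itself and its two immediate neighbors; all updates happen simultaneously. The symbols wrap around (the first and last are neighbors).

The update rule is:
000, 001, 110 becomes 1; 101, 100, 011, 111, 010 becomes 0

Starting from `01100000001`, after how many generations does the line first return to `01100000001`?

00101111110
11000000010
01011111100
10000000101
10111111000
00000001011
01111110001
00000010110
11111100010
00000101100
11111000101
00001011000
11110001011
00010110000
11100010111
00101100000
11000101111
01011000000
10001011111
10110000000
00010111111
01100000001

22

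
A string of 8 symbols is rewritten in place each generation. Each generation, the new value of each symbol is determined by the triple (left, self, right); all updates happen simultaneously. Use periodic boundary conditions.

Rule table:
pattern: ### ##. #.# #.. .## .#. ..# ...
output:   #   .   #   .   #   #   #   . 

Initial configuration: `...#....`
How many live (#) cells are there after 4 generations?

2

..##....
.##.....
##......
#......#
count of #: 2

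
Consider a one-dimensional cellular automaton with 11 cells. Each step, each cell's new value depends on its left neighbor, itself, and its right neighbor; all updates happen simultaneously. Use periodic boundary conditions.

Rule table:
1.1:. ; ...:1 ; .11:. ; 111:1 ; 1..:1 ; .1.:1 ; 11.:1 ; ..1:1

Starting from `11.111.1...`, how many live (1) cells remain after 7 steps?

step 1: .1..11.1111
step 2: .111.1..111
step 3: ..11.111.11
step 4: 11.1..11..1
step 5: 11.111.111.
step 6: .1..11..11.
step 7: 1111.111.11
count of 1: 9

9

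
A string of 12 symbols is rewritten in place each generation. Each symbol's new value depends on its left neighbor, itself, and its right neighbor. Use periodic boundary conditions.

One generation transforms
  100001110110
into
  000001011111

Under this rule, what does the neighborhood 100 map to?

At position 1 the neighborhood is 100; the next row has 0 there.

0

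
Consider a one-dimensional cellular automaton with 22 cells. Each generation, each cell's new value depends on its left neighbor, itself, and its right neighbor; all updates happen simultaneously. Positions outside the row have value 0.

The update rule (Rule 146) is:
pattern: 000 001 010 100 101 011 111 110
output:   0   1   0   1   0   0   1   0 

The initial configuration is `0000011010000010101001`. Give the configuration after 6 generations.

0000100001000100000110
0001010010101010001001
0010001100000001010110
0101010010000010000001
1000001101000101000010
0100010000101000100101

0100010000101000100101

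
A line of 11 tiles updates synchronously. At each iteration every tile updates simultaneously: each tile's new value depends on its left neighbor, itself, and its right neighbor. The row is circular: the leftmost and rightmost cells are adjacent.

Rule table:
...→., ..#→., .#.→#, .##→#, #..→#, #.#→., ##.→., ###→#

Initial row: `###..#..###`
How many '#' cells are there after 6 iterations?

iteration 1: ##.#.##.###
iteration 2: #..#.#..###
iteration 3: .#.#.##.###
iteration 4: .#.#.#..##.
iteration 5: .#.#.##.#.#
iteration 6: .#.#.#..#.#
count of #: 5

5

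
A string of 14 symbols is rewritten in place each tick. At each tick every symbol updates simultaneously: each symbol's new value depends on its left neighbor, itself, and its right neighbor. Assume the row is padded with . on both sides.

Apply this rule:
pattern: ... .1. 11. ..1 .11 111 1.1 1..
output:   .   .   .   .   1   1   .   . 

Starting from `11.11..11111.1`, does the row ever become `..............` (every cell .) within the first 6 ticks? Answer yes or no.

tick 1: 1..1...1111...
tick 2: .......111....
tick 3: .......11.....
tick 4: .......1......
tick 5: ..............
all cells are . at tick 5

yes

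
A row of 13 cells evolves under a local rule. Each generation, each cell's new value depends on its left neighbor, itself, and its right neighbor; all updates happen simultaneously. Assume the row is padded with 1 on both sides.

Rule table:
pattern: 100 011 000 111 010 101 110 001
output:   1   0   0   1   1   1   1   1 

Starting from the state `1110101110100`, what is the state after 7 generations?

1111111111110

1111110111111
1111111011111
1111111101111
1111111110111
1111111111011
1111111111101
1111111111110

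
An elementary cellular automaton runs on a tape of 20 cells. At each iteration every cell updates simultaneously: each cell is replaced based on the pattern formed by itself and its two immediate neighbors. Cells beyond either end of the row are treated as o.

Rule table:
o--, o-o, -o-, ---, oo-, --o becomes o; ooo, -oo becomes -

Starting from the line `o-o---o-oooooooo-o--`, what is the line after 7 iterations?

oooooooo-------ooooo
-------oooooooo-----
ooooooo-------oooooo
------oooooooo------
oooooo-------ooooooo
-----oooooooo-------
ooooo-------oooooooo

ooooo-------oooooooo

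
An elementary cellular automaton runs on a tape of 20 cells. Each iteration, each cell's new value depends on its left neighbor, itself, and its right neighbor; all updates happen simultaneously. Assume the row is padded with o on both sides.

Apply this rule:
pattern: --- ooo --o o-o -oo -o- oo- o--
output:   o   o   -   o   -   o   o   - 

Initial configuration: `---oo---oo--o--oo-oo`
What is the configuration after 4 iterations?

oo-o--o--o---oo-o--o

iteration 1: -o--o-o--o--o---oo-o
iteration 2: oo--ooo--o--o-o--oo-
iteration 3: oo---oo--o--ooo---oo
iteration 4: oo-o--o--o---oo-o--o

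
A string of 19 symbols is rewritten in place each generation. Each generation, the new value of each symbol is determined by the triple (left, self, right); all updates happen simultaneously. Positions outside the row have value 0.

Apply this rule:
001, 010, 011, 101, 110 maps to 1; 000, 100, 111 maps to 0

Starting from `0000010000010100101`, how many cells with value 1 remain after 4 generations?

0000110000111101111
0001110001100111001
0011010011101101011
0111110110111111111
count of 1: 16

16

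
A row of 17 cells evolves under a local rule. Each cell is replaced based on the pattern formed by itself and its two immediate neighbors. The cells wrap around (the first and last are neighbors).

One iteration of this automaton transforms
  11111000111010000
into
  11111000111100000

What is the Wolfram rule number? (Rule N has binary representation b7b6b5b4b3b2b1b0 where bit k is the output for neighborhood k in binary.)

232

position 1: 111 → 1  (bit 7 = 1)
position 4: 110 → 1  (bit 6 = 1)
position 11: 101 → 1  (bit 5 = 1)
position 5: 100 → 0  (bit 4 = 0)
position 0: 011 → 1  (bit 3 = 1)
position 12: 010 → 0  (bit 2 = 0)
position 7: 001 → 0  (bit 1 = 0)
position 6: 000 → 0  (bit 0 = 0)
bits b7..b0 = 11101000 = 232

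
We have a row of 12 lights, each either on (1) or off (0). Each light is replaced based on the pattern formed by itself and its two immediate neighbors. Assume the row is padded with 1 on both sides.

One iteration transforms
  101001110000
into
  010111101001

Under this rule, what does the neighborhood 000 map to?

At position 9 the neighborhood is 000; the next row has 0 there.

0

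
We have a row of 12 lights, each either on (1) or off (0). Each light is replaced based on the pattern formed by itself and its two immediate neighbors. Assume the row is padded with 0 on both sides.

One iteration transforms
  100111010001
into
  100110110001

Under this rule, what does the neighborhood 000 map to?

0

At position 9 the neighborhood is 000; the next row has 0 there.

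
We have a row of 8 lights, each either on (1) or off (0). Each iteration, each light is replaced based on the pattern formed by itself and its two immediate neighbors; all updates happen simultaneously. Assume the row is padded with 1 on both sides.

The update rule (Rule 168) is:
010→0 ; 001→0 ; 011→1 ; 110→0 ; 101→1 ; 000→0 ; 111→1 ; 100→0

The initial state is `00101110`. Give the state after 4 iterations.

00011101
00011011
00010111
00001111

00001111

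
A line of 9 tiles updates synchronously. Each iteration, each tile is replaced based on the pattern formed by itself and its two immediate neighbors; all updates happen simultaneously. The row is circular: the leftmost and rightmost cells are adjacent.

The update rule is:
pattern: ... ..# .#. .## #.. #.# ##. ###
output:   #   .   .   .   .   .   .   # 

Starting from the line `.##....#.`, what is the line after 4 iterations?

#........

iteration 1: ....##...
iteration 2: ###....##
iteration 3: ##..##..#
iteration 4: #........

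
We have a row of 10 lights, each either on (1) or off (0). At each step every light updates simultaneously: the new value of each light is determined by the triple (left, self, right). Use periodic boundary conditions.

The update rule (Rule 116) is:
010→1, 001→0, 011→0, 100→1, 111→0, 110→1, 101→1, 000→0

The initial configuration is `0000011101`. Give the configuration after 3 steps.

1000000111
1100000000
0110000000

0110000000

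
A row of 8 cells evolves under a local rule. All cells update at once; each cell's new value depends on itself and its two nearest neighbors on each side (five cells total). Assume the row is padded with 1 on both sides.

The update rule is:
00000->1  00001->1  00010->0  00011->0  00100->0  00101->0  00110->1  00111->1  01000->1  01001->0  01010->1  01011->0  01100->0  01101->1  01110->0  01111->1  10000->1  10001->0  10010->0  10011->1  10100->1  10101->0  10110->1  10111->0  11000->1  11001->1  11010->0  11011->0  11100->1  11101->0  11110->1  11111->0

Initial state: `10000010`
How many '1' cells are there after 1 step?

5

11111000
count of 1: 5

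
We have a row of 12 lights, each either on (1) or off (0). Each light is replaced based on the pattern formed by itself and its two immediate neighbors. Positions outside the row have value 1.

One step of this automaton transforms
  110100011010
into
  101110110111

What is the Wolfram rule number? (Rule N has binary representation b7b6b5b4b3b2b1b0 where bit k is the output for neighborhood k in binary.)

position 0: 111 → 1  (bit 7 = 1)
position 1: 110 → 0  (bit 6 = 0)
position 2: 101 → 1  (bit 5 = 1)
position 4: 100 → 1  (bit 4 = 1)
position 7: 011 → 1  (bit 3 = 1)
position 3: 010 → 1  (bit 2 = 1)
position 6: 001 → 1  (bit 1 = 1)
position 5: 000 → 0  (bit 0 = 0)
bits b7..b0 = 10111110 = 190

190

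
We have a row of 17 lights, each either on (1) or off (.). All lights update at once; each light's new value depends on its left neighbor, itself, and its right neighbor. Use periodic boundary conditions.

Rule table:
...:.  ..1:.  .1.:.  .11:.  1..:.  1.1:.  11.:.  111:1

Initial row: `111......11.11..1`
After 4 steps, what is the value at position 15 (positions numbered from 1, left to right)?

.

step 1: 11...............
step 2: .................
step 3: .................  (fixed point — unchanged through step 4)
position 15 holds .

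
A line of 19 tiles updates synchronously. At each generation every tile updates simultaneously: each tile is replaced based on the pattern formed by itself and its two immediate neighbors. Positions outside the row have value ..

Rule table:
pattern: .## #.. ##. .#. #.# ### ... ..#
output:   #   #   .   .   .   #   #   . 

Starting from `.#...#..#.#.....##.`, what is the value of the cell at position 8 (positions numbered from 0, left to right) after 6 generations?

#

..##..#....####.#.#
#.#.#..###.###.....
.....#.##..##.#####
####...#.#.#..####.
###.##......#.###.#
##..#.#####...##...
position 8 holds #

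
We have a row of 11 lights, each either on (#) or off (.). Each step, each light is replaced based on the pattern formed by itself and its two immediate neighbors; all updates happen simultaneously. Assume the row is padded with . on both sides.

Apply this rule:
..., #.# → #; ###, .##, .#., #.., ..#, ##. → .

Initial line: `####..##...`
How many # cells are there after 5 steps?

step 1: .........##
step 2: ########...
step 3: .........##  (repeats step 1; period 2)
step 5: .........##
count of #: 2

2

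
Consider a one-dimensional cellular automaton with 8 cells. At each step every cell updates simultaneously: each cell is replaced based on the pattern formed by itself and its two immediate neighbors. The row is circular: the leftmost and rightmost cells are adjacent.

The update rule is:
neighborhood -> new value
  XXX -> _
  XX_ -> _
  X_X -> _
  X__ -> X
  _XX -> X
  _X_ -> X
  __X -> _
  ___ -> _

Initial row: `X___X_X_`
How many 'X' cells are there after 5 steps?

4

step 1: XX__X_X_
step 2: X_X_X_X_
step 3: X_X_X_X_  (fixed point — unchanged through step 5)
count of X: 4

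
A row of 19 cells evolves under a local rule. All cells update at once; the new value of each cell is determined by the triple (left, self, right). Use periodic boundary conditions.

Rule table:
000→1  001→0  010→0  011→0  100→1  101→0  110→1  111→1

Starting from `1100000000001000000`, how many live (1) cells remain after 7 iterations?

iteration 1: 0111111111100111110
iteration 2: 0011111111110011111
iteration 3: 1001111111111001111
iteration 4: 1100111111111100111
iteration 5: 1110011111111110011
iteration 6: 1111001111111111001
iteration 7: 1111100111111111100
count of 1: 15

15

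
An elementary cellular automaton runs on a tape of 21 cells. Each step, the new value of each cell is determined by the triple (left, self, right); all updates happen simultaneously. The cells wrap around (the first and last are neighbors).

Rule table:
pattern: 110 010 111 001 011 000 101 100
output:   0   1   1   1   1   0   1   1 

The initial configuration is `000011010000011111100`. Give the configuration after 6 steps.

011101111111101110111

000110111000111111010
001101110101111110111
111011101111111101110
110111011111111011101
101110111111110111011
011101111111101110111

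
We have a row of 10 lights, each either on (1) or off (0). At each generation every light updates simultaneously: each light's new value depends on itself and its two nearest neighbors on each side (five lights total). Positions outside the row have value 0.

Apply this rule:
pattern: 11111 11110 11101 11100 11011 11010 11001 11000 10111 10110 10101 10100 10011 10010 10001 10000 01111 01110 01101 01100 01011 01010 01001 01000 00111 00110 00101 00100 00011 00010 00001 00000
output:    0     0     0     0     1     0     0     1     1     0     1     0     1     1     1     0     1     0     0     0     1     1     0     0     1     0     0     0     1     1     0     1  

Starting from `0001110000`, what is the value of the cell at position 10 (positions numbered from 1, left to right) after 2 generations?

1011001011
0100010100
position 10 holds 0

0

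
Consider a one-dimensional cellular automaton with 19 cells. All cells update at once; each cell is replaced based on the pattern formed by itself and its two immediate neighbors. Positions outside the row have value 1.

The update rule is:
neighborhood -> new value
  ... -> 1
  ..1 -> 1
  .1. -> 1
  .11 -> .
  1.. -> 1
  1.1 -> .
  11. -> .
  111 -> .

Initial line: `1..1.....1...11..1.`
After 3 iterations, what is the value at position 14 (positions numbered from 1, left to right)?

.

iteration 1: .111111111111..111.
iteration 2: .............11....
iteration 3: 1111111111111..1111
position 14 holds .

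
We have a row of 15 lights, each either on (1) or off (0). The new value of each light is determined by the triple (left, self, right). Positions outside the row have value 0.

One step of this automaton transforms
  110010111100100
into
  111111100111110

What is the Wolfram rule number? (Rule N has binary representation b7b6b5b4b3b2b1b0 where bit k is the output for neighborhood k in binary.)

126

position 7: 111 → 0  (bit 7 = 0)
position 1: 110 → 1  (bit 6 = 1)
position 5: 101 → 1  (bit 5 = 1)
position 2: 100 → 1  (bit 4 = 1)
position 0: 011 → 1  (bit 3 = 1)
position 4: 010 → 1  (bit 2 = 1)
position 3: 001 → 1  (bit 1 = 1)
position 14: 000 → 0  (bit 0 = 0)
bits b7..b0 = 01111110 = 126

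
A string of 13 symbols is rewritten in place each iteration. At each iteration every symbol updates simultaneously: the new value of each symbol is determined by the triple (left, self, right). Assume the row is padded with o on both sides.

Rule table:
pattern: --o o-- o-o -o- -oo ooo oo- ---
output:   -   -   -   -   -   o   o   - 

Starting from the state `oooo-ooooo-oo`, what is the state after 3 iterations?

oooo----oo---

iteration 1: oooo--oooo--o
iteration 2: oooo---ooo---
iteration 3: oooo----oo---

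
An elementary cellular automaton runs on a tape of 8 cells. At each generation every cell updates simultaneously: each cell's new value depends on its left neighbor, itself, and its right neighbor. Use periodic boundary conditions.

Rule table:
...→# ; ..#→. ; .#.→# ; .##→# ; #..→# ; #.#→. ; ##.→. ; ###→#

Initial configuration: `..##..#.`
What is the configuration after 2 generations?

#.#.#.##
..#.#.##

..#.#.##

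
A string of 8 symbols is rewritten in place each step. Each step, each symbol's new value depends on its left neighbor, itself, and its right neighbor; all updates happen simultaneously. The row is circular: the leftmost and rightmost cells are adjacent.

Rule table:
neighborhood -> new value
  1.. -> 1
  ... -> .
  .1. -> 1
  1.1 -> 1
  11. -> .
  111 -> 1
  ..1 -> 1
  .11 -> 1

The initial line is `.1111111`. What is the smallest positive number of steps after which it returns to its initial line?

8

step 1: 1111111.
step 2: 111111.1
step 3: 11111.11
step 4: 1111.111
step 5: 111.1111
step 6: 11.11111
step 7: 1.111111
step 8: .1111111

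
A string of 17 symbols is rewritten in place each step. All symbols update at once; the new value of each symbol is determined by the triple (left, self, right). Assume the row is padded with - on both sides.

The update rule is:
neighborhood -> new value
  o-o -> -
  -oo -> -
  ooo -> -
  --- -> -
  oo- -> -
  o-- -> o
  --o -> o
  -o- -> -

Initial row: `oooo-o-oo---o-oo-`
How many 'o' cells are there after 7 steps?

4

---------o-o----o
--------o---o--o-
-------o-o-o-oo-o
------o----------
-----o-o---------
----o---o--------
---o-o-o-o-------
count of o: 4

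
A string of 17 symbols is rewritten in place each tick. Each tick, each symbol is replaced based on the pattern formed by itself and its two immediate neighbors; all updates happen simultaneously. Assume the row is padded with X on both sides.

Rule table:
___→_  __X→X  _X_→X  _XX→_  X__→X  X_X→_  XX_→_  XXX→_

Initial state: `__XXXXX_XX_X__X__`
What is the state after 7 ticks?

___X____________X

tick 1: XX_________XXXXXX
tick 2: __X_______X______
tick 3: XXXX_____XXX____X
tick 4: ____X___X___X__X_
tick 5: X__XXX_XXX_XXXXX_
tick 6: _XX______________
tick 7: ___X____________X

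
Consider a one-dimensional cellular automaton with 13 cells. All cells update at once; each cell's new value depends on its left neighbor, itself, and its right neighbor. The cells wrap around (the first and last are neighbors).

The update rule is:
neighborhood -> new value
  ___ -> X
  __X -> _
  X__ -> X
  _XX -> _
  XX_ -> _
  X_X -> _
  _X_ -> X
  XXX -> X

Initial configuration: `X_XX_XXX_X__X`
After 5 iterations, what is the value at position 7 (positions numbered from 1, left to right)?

_

______X__XX__
XXXXX_XX___XX
XXXX____XX__X
XXX_XXX___X__
_X___X_XX_XX_
position 7 holds _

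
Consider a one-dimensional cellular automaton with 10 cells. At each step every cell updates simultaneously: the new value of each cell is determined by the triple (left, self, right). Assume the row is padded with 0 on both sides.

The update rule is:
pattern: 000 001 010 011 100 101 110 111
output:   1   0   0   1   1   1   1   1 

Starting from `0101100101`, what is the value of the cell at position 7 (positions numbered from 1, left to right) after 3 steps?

0011110010
1011111001
0111111100
position 7 holds 1

1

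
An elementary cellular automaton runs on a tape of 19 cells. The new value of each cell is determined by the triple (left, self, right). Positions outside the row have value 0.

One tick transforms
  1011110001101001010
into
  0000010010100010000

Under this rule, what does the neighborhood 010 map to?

0

At position 0 the neighborhood is 010; the next row has 0 there.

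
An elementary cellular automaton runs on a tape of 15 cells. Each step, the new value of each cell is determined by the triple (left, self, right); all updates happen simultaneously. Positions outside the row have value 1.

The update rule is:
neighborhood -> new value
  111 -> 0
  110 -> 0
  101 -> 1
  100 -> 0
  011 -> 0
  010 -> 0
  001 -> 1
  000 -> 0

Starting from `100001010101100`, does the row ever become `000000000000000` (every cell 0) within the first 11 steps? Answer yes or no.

no

step 1: 000010101010001
step 2: 000101010100010
step 3: 001010101000101
step 4: 010101010001010
step 5: 101010100010101
step 6: 010101000101010
step 7: 101010001010101
step 8: 010100010101010
step 9: 101000101010101
step 10: 010001010101010
step 11: 100010101010101
step 11 is 100010101010101, still not uniform 0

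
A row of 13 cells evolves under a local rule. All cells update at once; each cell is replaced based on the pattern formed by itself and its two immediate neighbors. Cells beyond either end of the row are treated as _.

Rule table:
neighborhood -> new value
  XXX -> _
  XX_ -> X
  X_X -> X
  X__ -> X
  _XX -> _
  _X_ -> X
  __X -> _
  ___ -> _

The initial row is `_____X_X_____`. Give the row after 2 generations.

________XX___

generation 1: _____XXXX____
generation 2: ________XX___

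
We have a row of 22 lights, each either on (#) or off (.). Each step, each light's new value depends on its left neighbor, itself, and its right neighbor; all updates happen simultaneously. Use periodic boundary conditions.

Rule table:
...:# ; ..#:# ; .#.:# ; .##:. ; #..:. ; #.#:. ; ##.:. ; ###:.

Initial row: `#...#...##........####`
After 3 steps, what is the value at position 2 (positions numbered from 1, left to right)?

..###.##...#######....
##.......##........###
...######...#######...
position 2 holds .

.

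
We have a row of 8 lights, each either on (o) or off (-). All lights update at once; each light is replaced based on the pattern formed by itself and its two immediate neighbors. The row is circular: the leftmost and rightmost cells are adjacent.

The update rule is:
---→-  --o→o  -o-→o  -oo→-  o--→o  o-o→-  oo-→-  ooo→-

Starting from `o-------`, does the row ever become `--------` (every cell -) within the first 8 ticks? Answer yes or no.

yes

oo-----o
--o---o-
-ooo-ooo
--------
all cells are - at tick 4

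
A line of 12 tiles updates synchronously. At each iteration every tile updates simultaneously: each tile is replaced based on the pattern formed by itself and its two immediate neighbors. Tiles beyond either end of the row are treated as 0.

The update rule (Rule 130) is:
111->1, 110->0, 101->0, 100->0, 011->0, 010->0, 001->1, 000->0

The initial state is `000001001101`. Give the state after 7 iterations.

010000000000

000010010000
000100100000
001001000000
010010000000
100100000000
001000000000
010000000000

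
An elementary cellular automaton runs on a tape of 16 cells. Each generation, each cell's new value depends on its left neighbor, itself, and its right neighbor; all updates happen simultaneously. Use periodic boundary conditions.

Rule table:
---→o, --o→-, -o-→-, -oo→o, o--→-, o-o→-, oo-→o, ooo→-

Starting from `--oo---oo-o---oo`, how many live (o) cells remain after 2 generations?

7

--oo-o-oo---o-oo
--oo---oo-o---oo
count of o: 7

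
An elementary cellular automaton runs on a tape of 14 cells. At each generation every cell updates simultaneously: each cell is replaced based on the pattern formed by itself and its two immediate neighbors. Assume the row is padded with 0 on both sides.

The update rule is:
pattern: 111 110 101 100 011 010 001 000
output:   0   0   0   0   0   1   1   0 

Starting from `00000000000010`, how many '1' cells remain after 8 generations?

1

generation 1: 00000000000110
generation 2: 00000000001000
generation 3: 00000000011000
generation 4: 00000000100000
generation 5: 00000001100000
generation 6: 00000010000000
generation 7: 00000110000000
generation 8: 00001000000000
count of 1: 1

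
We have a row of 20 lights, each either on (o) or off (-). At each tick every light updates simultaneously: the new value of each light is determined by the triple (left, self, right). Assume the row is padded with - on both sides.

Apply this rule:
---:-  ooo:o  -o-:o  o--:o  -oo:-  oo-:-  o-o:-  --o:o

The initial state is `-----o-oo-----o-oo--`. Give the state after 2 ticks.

---o--o-ooo-o--o-ooo

tick 1: ----oo---o---oo---o-
tick 2: ---o--o-ooo-o--o-ooo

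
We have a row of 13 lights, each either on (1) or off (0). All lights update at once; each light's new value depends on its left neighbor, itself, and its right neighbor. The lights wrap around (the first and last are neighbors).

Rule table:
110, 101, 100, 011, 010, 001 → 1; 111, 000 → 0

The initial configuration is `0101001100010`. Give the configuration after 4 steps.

1111111110111
0000000011100
0000000110110
0000001111111

0000001111111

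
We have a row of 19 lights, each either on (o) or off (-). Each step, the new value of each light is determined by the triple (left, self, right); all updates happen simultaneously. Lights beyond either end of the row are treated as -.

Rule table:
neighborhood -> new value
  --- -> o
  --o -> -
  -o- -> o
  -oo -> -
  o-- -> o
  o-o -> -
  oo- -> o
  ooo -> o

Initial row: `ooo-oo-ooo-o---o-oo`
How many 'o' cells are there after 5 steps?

step 1: -oo--o--oo-ooo-o--o
step 2: --oo-oo--o--oo-oo-o
step 3: o--o--oo-oo--o--o-o
step 4: oo-oo--o--oo-oo-o-o
step 5: -o--oo-oo--o--o-o-o
count of o: 9

9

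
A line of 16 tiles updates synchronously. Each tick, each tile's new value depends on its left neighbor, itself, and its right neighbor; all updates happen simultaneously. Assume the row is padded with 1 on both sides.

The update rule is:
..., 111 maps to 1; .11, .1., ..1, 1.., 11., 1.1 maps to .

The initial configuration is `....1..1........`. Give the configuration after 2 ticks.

....1111..1111..

.11......111111.
....1111..1111..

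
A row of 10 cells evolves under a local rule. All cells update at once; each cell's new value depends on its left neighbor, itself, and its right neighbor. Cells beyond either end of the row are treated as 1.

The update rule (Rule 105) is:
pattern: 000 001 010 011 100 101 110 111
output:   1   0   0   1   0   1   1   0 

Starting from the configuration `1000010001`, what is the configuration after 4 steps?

step 1: 1011000101
step 2: 1111010011
step 3: 0001100010
step 4: 0101101001

0101101001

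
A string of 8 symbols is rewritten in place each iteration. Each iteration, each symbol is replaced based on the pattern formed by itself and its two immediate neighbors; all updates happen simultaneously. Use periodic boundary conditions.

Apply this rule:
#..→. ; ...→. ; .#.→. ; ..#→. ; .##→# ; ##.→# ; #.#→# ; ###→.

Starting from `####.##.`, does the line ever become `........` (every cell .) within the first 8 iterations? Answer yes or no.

iteration 1: #..#####
iteration 2: #..#....
iteration 3: ........
all cells are . at iteration 3

yes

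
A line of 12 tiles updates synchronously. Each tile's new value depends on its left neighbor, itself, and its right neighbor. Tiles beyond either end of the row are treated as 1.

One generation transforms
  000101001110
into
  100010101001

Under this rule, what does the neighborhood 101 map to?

At position 4 the neighborhood is 101; the next row has 1 there.

1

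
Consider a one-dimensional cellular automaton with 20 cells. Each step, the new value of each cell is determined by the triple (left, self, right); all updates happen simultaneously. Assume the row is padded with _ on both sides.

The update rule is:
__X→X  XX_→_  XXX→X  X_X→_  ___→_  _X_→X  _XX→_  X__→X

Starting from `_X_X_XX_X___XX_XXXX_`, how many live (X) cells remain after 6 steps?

8

step 1: XX_X____XX_X____XX_X
step 2: ___XX__X___XX__X___X
step 3: __X__XXXX_X__XXXX_XX
step 4: _XXXX_XX__XXX_XX____
step 5: X_XX____XX_X____X___
step 6: X___X__X___XX__XXX__
count of X: 8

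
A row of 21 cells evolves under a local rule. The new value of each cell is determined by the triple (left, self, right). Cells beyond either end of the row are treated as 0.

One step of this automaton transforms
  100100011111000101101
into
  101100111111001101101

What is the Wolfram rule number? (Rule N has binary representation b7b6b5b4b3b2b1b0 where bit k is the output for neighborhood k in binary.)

206

position 8: 111 → 1  (bit 7 = 1)
position 11: 110 → 1  (bit 6 = 1)
position 16: 101 → 0  (bit 5 = 0)
position 1: 100 → 0  (bit 4 = 0)
position 7: 011 → 1  (bit 3 = 1)
position 0: 010 → 1  (bit 2 = 1)
position 2: 001 → 1  (bit 1 = 1)
position 5: 000 → 0  (bit 0 = 0)
bits b7..b0 = 11001110 = 206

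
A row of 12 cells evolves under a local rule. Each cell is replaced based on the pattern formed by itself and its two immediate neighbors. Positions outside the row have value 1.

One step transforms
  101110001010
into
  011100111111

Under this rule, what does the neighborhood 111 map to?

1

At position 3 the neighborhood is 111; the next row has 1 there.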